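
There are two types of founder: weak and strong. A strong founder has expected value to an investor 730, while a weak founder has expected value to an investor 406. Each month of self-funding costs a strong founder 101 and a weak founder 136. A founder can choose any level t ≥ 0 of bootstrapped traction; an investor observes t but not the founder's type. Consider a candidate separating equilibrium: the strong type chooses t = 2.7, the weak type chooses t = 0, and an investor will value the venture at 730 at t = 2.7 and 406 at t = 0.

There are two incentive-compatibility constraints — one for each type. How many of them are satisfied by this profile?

2

Weak type: stay at 0 → 406; mimic → 730 − 136 × 2.7 = 362.8. IC holds (406 ≥ 362.8).
Strong type: signal → 730 − 101 × 2.7 = 457.3; deviate to 0 → 406. IC holds (457.3 ≥ 406).
2 of 2 constraints hold, so this is a separating equilibrium.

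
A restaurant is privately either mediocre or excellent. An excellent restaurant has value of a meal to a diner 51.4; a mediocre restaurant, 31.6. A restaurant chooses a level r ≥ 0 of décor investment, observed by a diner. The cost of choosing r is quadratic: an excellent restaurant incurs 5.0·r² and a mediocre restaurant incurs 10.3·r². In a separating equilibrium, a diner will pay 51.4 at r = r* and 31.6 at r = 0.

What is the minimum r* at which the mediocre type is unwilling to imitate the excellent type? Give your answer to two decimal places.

1.39

The mediocre type at r = 0 receives 31.6; imitating at r* yields 51.4 − 10.3·r*².
Indifference: 31.6 = 51.4 − 10.3·r*², so r*² = (51.4 − 31.6) / 10.3 ≈ 1.9223.
r* = √1.9223 ≈ 1.39.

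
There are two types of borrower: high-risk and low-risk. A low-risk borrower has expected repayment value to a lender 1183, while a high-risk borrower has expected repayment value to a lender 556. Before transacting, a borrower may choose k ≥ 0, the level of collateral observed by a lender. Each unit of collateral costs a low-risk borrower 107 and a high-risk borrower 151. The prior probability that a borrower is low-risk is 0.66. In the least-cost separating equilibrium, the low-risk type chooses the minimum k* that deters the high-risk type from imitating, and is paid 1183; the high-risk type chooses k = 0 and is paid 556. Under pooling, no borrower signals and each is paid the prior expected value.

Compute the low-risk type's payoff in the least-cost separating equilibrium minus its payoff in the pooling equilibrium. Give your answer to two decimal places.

-231.12

Least-cost separating signal: k* solves 556 = 1183 − 151·k*, so k* = (1183 − 556)/151 ≈ 4.1523.
Low-risk type's separating payoff: 1183 − 107 × k* = 1183 − 107 × (1183 − 556)/151 = 1183 − 67089/151 ≈ 738.7020.
Pooling payoff: 0.66 × 1183 + 0.34 × 556 = 969.82.
Difference: 738.7020 − 969.82 = -231.118, i.e. -231.12 to two decimal places.
The low-risk type would prefer the pooling outcome.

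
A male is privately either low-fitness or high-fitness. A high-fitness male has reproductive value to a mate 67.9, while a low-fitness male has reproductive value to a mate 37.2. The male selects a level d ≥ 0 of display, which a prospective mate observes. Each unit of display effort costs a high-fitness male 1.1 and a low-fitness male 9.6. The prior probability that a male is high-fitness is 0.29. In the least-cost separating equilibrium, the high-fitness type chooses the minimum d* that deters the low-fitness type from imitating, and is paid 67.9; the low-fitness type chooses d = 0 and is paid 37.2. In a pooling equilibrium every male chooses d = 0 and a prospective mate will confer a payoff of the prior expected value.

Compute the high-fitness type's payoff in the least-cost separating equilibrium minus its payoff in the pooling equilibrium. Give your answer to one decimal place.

Least-cost separating signal: d* solves 37.2 = 67.9 − 9.6·d*, so d* = (67.9 − 37.2)/9.6 ≈ 3.1979.
High-fitness type's separating payoff: 67.9 − 1.1 × d* = 67.9 − 1.1 × (67.9 − 37.2)/9.6 = 67.9 − 33.77/9.6 ≈ 64.382.
Pooling payoff: 0.29 × 67.9 + 0.71 × 37.2 = 46.103.
Difference: 64.382 − 46.103 = 18.279, i.e. 18.3 to one decimal place.
The high-fitness type prefers to separate.

18.3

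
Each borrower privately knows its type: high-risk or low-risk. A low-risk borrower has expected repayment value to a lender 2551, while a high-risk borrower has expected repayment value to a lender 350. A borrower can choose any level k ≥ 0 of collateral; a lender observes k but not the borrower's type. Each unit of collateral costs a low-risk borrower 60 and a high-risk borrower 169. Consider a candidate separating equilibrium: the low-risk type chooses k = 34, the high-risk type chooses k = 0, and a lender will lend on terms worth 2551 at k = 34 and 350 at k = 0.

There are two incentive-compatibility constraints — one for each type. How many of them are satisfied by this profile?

2

Low-risk type: signal → 2551 − 60 × 34 = 511; deviate to 0 → 350. IC holds (511 ≥ 350).
High-risk type: stay at 0 → 350; mimic → 2551 − 169 × 34 = -3195. IC holds (350 ≥ -3195).
2 of 2 constraints hold, so this is a separating equilibrium.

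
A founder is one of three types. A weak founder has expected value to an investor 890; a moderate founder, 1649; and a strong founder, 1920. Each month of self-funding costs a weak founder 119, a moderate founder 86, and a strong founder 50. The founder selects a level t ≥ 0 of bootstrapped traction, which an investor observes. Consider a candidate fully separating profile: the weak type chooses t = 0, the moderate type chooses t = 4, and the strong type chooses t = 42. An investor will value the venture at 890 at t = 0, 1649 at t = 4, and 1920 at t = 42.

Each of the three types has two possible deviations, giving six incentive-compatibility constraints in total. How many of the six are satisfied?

Weak (own payoff 890): to t=4 gives 1649 − 119×4 = 1173 → profitable ✗; to t=42 gives 1920 − 119×42 = -3078 → no gain ✓.
Strong (own payoff 1920 − 50×42 = -180): to t=0 gives 890 → profitable ✗; to t=4 gives 1649 − 50×4 = 1449 → profitable ✗.
Moderate (own payoff 1649 − 86×4 = 1305): to t=0 gives 890 → no gain ✓; to t=42 gives 1920 − 86×42 = -1692 → no gain ✓.
3 of the 6 constraints hold; not an equilibrium.

3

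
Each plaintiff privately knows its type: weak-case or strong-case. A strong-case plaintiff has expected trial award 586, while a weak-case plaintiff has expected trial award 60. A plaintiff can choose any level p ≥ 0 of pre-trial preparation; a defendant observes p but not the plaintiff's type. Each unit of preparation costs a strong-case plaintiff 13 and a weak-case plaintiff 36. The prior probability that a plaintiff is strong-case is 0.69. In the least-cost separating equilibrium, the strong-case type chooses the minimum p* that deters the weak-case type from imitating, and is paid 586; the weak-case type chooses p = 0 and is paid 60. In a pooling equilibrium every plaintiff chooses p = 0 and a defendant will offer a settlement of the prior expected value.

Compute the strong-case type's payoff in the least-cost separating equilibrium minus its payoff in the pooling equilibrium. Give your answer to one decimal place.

Least-cost separating signal: p* solves 60 = 586 − 36·p*, so p* = (586 − 60)/36 ≈ 14.6111.
Strong-case type's separating payoff: 586 − 13 × p* = 586 − 13 × (586 − 60)/36 = 586 − 6838/36 ≈ 396.056.
Pooling payoff: 0.69 × 586 + 0.31 × 60 = 422.94.
Difference: 396.056 − 422.94 = -26.884, i.e. -26.9 to one decimal place.
The strong-case type would prefer the pooling outcome.

-26.9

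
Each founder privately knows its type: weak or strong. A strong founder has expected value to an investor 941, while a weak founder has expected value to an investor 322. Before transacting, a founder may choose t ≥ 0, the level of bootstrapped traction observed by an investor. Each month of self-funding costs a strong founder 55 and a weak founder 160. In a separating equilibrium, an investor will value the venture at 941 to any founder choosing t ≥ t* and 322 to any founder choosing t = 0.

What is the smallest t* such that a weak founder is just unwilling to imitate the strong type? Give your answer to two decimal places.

A weak founder choosing t = 0 receives 322.
Imitating at t* instead would pay 941 at cost 160·t*, netting 941 − 160·t*.
Indifference: 322 = 941 − 160·t*, so t* = (941 − 322) / 160 ≈ 3.87.
At t* the weak type's incentive constraint just binds; the strong type strictly prefers t* since its per-unit cost is lower.

3.87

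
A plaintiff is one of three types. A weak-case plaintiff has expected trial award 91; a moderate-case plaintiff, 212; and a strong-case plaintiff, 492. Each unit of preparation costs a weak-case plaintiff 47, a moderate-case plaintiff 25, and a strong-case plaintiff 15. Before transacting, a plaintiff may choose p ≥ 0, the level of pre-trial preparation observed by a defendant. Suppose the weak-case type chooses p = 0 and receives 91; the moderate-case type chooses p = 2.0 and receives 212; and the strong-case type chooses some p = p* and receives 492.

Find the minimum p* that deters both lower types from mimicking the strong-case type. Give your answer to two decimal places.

13.20

Weak-case type (on-path payoff 91) won't mimic when 91 ≥ 492 − 47·p*, i.e. p* ≥ 8.53.
Moderate-case type (on-path payoff 212 − 25×2.0 = 162) won't mimic when 162 ≥ 492 − 25·p*, i.e. p* ≥ 13.20.
Both must hold, so p* = max(8.53, 13.20) = 13.20. The moderate-case type's constraint binds.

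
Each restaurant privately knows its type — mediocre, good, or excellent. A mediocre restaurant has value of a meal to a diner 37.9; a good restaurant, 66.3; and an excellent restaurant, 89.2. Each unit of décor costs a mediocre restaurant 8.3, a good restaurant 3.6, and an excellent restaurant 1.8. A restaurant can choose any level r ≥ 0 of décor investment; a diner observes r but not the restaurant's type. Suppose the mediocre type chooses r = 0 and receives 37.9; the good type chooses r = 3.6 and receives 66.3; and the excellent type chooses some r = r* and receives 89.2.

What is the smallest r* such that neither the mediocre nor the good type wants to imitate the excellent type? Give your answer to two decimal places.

Good type (on-path payoff 66.3 − 3.6×3.6 = 53.34) won't mimic when 53.34 ≥ 89.2 − 3.6·r*, i.e. r* ≥ 9.96.
Mediocre type (on-path payoff 37.9) won't mimic when 37.9 ≥ 89.2 − 8.3·r*, i.e. r* ≥ 6.18.
Both must hold, so r* = max(6.18, 9.96) = 9.96. The good type's constraint binds.

9.96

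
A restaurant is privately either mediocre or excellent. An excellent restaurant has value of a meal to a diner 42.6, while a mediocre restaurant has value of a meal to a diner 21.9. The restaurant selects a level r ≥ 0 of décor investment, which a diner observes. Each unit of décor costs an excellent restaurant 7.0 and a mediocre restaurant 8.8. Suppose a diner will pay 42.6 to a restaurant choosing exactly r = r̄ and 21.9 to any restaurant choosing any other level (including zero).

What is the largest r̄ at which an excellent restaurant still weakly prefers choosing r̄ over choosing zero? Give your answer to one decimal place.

Choosing r̄ yields the excellent type 42.6 − 7.0·r̄; choosing zero yields 21.9.
The excellent type is indifferent at 42.6 − 7.0·r̄ = 21.9, i.e. r̄ = (42.6 − 21.9) / 7.0 ≈ 3.0.
For any r̄ above 3.0 the excellent type would rather pool at zero, so separation collapses.

3.0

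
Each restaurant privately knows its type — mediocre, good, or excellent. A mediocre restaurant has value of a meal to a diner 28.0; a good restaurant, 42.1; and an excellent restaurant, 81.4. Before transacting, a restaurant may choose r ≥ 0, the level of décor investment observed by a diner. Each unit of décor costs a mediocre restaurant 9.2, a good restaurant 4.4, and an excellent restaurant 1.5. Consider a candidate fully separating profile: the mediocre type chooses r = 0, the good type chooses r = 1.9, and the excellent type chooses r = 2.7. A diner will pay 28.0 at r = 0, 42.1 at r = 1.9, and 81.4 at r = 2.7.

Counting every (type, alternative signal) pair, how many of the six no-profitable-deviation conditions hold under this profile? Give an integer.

Mediocre (own payoff 28.0): to r=1.9 gives 42.1 − 9.2×1.9 = 24.62 → no gain ✓; to r=2.7 gives 81.4 − 9.2×2.7 = 56.56 → profitable ✗.
Excellent (own payoff 81.4 − 1.5×2.7 = 77.35): to r=0 gives 28.0 → no gain ✓; to r=1.9 gives 42.1 − 1.5×1.9 = 39.25 → no gain ✓.
Good (own payoff 42.1 − 4.4×1.9 = 33.74): to r=0 gives 28.0 → no gain ✓; to r=2.7 gives 81.4 − 4.4×2.7 = 69.52 → profitable ✗.
4 of the 6 constraints hold; not an equilibrium.

4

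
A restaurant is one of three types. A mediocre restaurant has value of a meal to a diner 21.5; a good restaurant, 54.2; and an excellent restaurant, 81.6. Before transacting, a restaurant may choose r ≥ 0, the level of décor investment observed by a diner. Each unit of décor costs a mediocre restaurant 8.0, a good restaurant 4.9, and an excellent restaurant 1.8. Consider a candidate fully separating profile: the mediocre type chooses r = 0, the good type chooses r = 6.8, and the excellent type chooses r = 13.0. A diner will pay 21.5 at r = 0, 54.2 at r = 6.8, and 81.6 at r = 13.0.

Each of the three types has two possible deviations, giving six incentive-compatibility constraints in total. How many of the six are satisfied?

Mediocre (own payoff 21.5): to r=6.8 gives 54.2 − 8.0×6.8 = -0.2 → no gain ✓; to r=13.0 gives 81.6 − 8.0×13.0 = -22.4 → no gain ✓.
Good (own payoff 54.2 − 4.9×6.8 = 20.88): to r=0 gives 21.5 → profitable ✗; to r=13.0 gives 81.6 − 4.9×13.0 = 17.9 → no gain ✓.
Excellent (own payoff 81.6 − 1.8×13.0 = 58.2): to r=0 gives 21.5 → no gain ✓; to r=6.8 gives 54.2 − 1.8×6.8 = 41.96 → no gain ✓.
5 of the 6 constraints hold; not an equilibrium.

5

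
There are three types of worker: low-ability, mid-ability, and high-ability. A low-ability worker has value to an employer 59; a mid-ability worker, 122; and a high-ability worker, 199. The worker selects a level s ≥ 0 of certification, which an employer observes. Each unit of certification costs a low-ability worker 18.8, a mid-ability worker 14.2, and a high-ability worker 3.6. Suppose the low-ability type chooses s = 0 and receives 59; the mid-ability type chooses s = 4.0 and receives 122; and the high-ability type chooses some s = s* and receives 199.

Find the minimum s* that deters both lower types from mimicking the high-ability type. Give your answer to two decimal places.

Mid-ability type (on-path payoff 122 − 14.2×4.0 = 65.2) won't mimic when 65.2 ≥ 199 − 14.2·s*, i.e. s* ≥ 9.42.
Low-ability type (on-path payoff 59) won't mimic when 59 ≥ 199 − 18.8·s*, i.e. s* ≥ 7.45.
Both must hold, so s* = max(7.45, 9.42) = 9.42. The mid-ability type's constraint binds.

9.42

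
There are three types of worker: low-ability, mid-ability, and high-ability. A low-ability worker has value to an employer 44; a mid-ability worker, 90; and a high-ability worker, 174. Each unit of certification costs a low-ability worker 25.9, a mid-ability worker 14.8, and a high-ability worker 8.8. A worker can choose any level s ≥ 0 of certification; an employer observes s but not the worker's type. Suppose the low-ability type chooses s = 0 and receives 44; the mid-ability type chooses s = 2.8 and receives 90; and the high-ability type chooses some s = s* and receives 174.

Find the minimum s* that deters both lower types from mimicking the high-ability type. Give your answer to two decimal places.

Mid-ability type (on-path payoff 90 − 14.8×2.8 = 48.56) won't mimic when 48.56 ≥ 174 − 14.8·s*, i.e. s* ≥ 8.48.
Low-ability type (on-path payoff 44) won't mimic when 44 ≥ 174 − 25.9·s*, i.e. s* ≥ 5.02.
Both must hold, so s* = max(5.02, 8.48) = 8.48. The mid-ability type's constraint binds.

8.48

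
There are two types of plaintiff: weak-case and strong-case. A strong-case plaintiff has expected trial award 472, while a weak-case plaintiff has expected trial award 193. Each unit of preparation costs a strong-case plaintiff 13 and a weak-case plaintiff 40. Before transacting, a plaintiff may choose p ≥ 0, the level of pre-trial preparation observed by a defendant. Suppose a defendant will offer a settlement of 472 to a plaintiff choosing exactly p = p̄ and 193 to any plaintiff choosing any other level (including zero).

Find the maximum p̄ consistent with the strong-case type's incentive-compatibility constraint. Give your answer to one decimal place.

21.5

Choosing p̄ yields the strong-case type 472 − 13·p̄; choosing zero yields 193.
The strong-case type is indifferent at 472 − 13·p̄ = 193, i.e. p̄ = (472 − 193) / 13 ≈ 21.5.
For any p̄ above 21.5 the strong-case type would rather pool at zero, so separation collapses.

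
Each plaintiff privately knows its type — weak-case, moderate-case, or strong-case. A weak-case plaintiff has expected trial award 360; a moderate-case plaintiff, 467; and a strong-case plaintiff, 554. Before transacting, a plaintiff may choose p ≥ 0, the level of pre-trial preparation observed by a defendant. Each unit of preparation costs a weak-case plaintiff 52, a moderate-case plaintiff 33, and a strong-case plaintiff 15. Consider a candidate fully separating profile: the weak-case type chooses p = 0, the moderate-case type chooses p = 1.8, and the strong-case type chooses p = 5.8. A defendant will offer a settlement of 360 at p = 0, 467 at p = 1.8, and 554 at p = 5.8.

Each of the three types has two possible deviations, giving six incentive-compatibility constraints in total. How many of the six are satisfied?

Weak-case (own payoff 360): to p=1.8 gives 467 − 52×1.8 = 373.4 → profitable ✗; to p=5.8 gives 554 − 52×5.8 = 252.4 → no gain ✓.
Moderate-case (own payoff 467 − 33×1.8 = 407.6): to p=0 gives 360 → no gain ✓; to p=5.8 gives 554 − 33×5.8 = 362.6 → no gain ✓.
Strong-case (own payoff 554 − 15×5.8 = 467): to p=0 gives 360 → no gain ✓; to p=1.8 gives 467 − 15×1.8 = 440 → no gain ✓.
5 of the 6 constraints hold; not an equilibrium.

5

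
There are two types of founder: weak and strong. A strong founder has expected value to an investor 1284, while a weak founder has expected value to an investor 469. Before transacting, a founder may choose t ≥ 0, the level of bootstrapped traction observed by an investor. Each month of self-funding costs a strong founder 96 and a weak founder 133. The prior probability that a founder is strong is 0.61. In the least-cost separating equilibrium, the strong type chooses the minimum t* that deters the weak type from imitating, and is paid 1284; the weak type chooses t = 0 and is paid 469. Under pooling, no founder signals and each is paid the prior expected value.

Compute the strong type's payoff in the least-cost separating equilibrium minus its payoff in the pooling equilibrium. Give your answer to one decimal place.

-270.4

Least-cost separating signal: t* solves 469 = 1284 − 133·t*, so t* = (1284 − 469)/133 ≈ 6.1278.
Strong type's separating payoff: 1284 − 96 × t* = 1284 − 96 × (1284 − 469)/133 = 1284 − 78240/133 ≈ 695.729.
Pooling payoff: 0.61 × 1284 + 0.39 × 469 = 966.15.
Difference: 695.729 − 966.15 = -270.421, i.e. -270.4 to one decimal place.
The strong type would prefer the pooling outcome.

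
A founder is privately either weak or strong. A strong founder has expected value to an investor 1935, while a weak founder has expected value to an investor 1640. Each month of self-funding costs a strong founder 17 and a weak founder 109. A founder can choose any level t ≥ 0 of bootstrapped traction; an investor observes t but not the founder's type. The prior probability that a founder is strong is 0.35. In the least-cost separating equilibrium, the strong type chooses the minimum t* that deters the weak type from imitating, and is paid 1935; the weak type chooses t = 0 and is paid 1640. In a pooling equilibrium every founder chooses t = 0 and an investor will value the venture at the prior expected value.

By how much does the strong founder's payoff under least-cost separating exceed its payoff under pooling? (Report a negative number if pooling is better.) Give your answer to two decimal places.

145.74

Least-cost separating signal: t* solves 1640 = 1935 − 109·t*, so t* = (1935 − 1640)/109 ≈ 2.7064.
Strong type's separating payoff: 1935 − 17 × t* = 1935 − 17 × (1935 − 1640)/109 = 1935 − 5015/109 ≈ 1888.9908.
Pooling payoff: 0.35 × 1935 + 0.65 × 1640 = 1743.25.
Difference: 1888.9908 − 1743.25 = 145.7408, i.e. 145.74 to two decimal places.
The strong type prefers to separate.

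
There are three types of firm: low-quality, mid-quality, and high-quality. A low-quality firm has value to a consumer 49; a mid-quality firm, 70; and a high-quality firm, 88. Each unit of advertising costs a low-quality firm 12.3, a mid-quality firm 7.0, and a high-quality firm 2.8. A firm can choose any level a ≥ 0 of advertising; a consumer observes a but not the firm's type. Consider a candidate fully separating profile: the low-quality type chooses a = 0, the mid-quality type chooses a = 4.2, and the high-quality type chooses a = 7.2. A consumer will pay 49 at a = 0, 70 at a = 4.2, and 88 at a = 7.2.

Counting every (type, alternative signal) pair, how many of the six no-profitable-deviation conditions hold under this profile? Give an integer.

5

High-quality (own payoff 88 − 2.8×7.2 = 67.84): to a=0 gives 49 → no gain ✓; to a=4.2 gives 70 − 2.8×4.2 = 58.24 → no gain ✓.
Mid-quality (own payoff 70 − 7.0×4.2 = 40.6): to a=0 gives 49 → profitable ✗; to a=7.2 gives 88 − 7.0×7.2 = 37.6 → no gain ✓.
Low-quality (own payoff 49): to a=4.2 gives 70 − 12.3×4.2 = 18.34 → no gain ✓; to a=7.2 gives 88 − 12.3×7.2 = -0.56 → no gain ✓.
5 of the 6 constraints hold; not an equilibrium.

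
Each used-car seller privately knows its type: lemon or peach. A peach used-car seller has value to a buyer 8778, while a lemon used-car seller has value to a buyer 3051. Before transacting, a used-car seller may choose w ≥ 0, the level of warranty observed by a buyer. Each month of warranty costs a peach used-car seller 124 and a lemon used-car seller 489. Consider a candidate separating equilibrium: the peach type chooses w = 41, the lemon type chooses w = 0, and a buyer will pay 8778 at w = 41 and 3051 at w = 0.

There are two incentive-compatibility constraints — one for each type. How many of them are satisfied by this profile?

Lemon type: stay at 0 → 3051; mimic → 8778 − 489 × 41 = -11271. IC holds (3051 ≥ -11271).
Peach type: signal → 8778 − 124 × 41 = 3694; deviate to 0 → 3051. IC holds (3694 ≥ 3051).
2 of 2 constraints hold, so this is a separating equilibrium.

2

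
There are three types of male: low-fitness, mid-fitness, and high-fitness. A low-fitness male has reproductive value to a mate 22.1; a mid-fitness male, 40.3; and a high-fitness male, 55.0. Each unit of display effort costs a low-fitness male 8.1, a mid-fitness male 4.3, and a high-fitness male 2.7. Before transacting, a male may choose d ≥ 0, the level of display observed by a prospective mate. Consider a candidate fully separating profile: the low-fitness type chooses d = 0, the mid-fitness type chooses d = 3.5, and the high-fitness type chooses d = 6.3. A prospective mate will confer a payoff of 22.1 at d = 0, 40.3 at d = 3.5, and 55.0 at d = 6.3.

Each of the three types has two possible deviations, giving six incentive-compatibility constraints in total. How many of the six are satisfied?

5

High-fitness (own payoff 55.0 − 2.7×6.3 = 37.99): to d=0 gives 22.1 → no gain ✓; to d=3.5 gives 40.3 − 2.7×3.5 = 30.85 → no gain ✓.
Low-fitness (own payoff 22.1): to d=3.5 gives 40.3 − 8.1×3.5 = 11.95 → no gain ✓; to d=6.3 gives 55.0 − 8.1×6.3 = 3.97 → no gain ✓.
Mid-fitness (own payoff 40.3 − 4.3×3.5 = 25.25): to d=0 gives 22.1 → no gain ✓; to d=6.3 gives 55.0 − 4.3×6.3 = 27.91 → profitable ✗.
5 of the 6 constraints hold; not an equilibrium.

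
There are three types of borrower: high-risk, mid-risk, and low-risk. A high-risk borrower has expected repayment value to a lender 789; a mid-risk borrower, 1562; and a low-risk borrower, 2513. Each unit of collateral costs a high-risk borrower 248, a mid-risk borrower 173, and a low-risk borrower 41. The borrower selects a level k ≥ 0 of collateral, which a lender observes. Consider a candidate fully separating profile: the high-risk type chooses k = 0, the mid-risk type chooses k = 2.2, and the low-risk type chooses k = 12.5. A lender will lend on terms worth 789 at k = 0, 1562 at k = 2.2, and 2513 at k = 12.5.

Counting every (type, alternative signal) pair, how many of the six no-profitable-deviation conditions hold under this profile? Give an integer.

5

Mid-risk (own payoff 1562 − 173×2.2 = 1181.4): to k=0 gives 789 → no gain ✓; to k=12.5 gives 2513 − 173×12.5 = 350.5 → no gain ✓.
Low-risk (own payoff 2513 − 41×12.5 = 2000.5): to k=0 gives 789 → no gain ✓; to k=2.2 gives 1562 − 41×2.2 = 1471.8 → no gain ✓.
High-risk (own payoff 789): to k=2.2 gives 1562 − 248×2.2 = 1016.4 → profitable ✗; to k=12.5 gives 2513 − 248×12.5 = -587 → no gain ✓.
5 of the 6 constraints hold; not an equilibrium.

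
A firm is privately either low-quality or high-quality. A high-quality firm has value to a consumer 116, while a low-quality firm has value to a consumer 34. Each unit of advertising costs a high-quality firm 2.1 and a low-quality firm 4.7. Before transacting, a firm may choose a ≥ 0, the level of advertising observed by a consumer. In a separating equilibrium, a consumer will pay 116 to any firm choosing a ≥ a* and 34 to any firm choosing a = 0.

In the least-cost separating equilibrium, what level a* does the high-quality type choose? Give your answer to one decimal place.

A low-quality firm choosing a = 0 receives 34.
Imitating at a* instead would pay 116 at cost 4.7·a*, netting 116 − 4.7·a*.
Indifference: 34 = 116 − 4.7·a*, so a* = (116 − 34) / 4.7 ≈ 17.4.
This is the low-quality type's binding incentive-compatibility constraint; any a ≥ 17.4 sustains separation on that side.

17.4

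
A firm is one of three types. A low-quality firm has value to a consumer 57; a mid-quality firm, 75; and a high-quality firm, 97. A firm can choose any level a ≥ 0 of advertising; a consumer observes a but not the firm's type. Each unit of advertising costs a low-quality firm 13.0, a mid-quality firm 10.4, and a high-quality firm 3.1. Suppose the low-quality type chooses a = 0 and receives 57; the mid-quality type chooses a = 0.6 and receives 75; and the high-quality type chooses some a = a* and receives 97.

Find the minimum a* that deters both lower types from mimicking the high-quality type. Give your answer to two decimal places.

Mid-quality type (on-path payoff 75 − 10.4×0.6 = 68.76) won't mimic when 68.76 ≥ 97 − 10.4·a*, i.e. a* ≥ 2.72.
Low-quality type (on-path payoff 57) won't mimic when 57 ≥ 97 − 13.0·a*, i.e. a* ≥ 3.08.
Both must hold, so a* = max(3.08, 2.72) = 3.08. The low-quality type's constraint binds.

3.08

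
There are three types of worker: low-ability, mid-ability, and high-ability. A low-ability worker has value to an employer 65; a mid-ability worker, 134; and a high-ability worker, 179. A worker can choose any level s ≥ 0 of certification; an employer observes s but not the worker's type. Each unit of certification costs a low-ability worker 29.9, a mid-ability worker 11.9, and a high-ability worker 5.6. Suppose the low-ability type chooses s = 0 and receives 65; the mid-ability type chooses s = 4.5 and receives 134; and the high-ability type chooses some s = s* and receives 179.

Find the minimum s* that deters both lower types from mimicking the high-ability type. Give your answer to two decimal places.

8.28

Mid-ability type (on-path payoff 134 − 11.9×4.5 = 80.45) won't mimic when 80.45 ≥ 179 − 11.9·s*, i.e. s* ≥ 8.28.
Low-ability type (on-path payoff 65) won't mimic when 65 ≥ 179 − 29.9·s*, i.e. s* ≥ 3.81.
Both must hold, so s* = max(3.81, 8.28) = 8.28. The mid-ability type's constraint binds.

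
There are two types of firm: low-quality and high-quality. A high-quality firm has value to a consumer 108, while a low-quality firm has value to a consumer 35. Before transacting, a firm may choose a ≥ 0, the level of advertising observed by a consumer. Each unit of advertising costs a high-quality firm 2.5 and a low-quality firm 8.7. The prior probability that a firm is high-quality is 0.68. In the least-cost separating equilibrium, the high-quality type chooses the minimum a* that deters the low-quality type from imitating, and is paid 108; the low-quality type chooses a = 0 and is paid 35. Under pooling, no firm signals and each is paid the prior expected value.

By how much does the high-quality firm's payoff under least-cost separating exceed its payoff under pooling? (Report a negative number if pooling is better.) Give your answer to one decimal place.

Least-cost separating signal: a* solves 35 = 108 − 8.7·a*, so a* = (108 − 35)/8.7 ≈ 8.3908.
High-quality type's separating payoff: 108 − 2.5 × a* = 108 − 2.5 × (108 − 35)/8.7 = 108 − 182.5/8.7 ≈ 87.023.
Pooling payoff: 0.68 × 108 + 0.32 × 35 = 84.64.
Difference: 87.023 − 84.64 = 2.383, i.e. 2.4 to one decimal place.
The high-quality type prefers to separate.

2.4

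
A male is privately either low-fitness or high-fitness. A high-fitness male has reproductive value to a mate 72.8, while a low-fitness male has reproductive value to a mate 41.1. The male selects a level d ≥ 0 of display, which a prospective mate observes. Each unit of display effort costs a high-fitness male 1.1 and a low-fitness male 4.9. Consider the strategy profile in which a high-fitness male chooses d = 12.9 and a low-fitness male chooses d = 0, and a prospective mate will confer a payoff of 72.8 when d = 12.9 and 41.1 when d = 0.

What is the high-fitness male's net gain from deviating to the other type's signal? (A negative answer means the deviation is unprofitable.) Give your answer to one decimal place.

-17.5

Playing d = 12.9 the high-fitness male receives 72.8 − 1.1 × 12.9 = 58.61.
Deviating to d = 0 yields 41.1 instead.
Gain from deviating: 41.1 − 58.61 = -17.51, i.e. -17.5 to one decimal place.
The gain is negative, so the high-fitness type's incentive-compatibility constraint is satisfied.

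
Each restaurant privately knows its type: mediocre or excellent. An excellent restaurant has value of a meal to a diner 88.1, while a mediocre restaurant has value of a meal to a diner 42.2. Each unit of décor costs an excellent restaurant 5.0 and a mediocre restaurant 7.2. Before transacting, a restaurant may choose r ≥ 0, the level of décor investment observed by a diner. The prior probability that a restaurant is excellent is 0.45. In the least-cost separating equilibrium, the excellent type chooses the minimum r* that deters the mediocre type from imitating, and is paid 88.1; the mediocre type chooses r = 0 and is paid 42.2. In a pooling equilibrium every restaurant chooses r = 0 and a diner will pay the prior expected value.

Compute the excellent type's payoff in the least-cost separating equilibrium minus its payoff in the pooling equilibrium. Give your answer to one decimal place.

-6.6

Least-cost separating signal: r* solves 42.2 = 88.1 − 7.2·r*, so r* = (88.1 − 42.2)/7.2 = 6.375.
Excellent type's separating payoff: 88.1 − 5.0 × r* = 88.1 − 5.0 × (88.1 − 42.2)/7.2 = 88.1 − 229.5/7.2 = 56.225.
Pooling payoff: 0.45 × 88.1 + 0.55 × 42.2 = 62.855.
Difference: 56.225 − 62.855 = -6.63, i.e. -6.6 to one decimal place.
The excellent type would prefer the pooling outcome.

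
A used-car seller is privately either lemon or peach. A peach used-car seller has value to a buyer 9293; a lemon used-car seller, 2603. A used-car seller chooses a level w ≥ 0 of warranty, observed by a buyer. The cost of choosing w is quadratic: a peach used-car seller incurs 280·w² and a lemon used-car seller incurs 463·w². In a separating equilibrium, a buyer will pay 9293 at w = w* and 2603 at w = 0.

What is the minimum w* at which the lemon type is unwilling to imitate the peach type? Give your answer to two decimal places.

3.80

The lemon type at w = 0 receives 2603; imitating at w* yields 9293 − 463·w*².
Indifference: 2603 = 9293 − 463·w*², so w*² = (9293 − 2603) / 463 ≈ 14.4492.
w* = √14.4492 ≈ 3.80.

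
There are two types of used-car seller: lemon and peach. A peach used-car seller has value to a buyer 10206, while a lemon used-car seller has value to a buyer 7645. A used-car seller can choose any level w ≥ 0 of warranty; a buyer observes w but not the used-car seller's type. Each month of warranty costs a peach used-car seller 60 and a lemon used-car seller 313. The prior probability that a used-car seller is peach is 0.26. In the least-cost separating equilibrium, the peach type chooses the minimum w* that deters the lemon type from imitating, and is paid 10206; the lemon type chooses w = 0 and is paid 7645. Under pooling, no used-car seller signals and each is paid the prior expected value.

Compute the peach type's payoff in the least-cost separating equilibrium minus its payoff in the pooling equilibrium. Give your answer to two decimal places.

1404.21

Least-cost separating signal: w* solves 7645 = 10206 − 313·w*, so w* = (10206 − 7645)/313 ≈ 8.1821.
Peach type's separating payoff: 10206 − 60 × w* = 10206 − 60 × (10206 − 7645)/313 = 10206 − 153660/313 ≈ 9715.0735.
Pooling payoff: 0.26 × 10206 + 0.74 × 7645 = 8310.86.
Difference: 9715.0735 − 8310.86 = 1404.2135, i.e. 1404.21 to two decimal places.
The peach type prefers to separate.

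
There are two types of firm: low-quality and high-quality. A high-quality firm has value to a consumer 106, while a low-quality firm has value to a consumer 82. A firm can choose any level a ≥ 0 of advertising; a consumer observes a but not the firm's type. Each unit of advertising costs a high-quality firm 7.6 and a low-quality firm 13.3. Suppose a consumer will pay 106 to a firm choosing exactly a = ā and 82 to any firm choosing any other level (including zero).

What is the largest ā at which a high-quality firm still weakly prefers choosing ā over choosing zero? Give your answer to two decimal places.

3.16

Choosing ā yields the high-quality type 106 − 7.6·ā; choosing zero yields 82.
The high-quality type is indifferent at 106 − 7.6·ā = 82, i.e. ā = (106 − 82) / 7.6 ≈ 3.16.
For any ā above 3.16 the high-quality type would rather pool at zero, so separation collapses.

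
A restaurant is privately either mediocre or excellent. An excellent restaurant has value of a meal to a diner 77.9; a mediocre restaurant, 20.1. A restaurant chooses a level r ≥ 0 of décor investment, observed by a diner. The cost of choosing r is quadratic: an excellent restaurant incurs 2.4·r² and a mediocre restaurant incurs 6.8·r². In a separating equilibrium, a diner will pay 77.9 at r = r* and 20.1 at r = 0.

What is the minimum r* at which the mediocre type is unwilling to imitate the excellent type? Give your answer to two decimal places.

2.92

The mediocre type at r = 0 receives 20.1; imitating at r* yields 77.9 − 6.8·r*².
Indifference: 20.1 = 77.9 − 6.8·r*², so r*² = (77.9 − 20.1) / 6.8 = 8.5.
r* = √8.5 ≈ 2.92.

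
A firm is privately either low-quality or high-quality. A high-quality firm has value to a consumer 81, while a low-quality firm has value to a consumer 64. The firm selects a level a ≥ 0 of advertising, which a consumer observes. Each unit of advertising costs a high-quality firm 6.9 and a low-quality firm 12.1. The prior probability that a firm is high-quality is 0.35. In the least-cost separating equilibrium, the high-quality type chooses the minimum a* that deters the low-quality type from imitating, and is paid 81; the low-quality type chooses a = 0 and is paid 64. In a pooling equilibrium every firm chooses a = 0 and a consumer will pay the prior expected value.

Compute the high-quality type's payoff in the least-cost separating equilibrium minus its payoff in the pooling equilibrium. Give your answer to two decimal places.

1.36

Least-cost separating signal: a* solves 64 = 81 − 12.1·a*, so a* = (81 − 64)/12.1 ≈ 1.4050.
High-quality type's separating payoff: 81 − 6.9 × a* = 81 − 6.9 × (81 − 64)/12.1 = 81 − 117.3/12.1 ≈ 71.3058.
Pooling payoff: 0.35 × 81 + 0.65 × 64 = 69.95.
Difference: 71.3058 − 69.95 = 1.3558, i.e. 1.36 to two decimal places.
The high-quality type prefers to separate.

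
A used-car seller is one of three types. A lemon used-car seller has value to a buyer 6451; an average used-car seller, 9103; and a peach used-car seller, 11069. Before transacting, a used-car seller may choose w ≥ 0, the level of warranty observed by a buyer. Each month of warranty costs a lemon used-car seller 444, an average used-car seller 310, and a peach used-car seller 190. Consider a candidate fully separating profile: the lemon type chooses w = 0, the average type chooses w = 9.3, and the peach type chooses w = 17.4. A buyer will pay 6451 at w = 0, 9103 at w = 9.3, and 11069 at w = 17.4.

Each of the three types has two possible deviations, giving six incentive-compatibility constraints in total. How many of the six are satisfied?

Peach (own payoff 11069 − 190×17.4 = 7763): to w=0 gives 6451 → no gain ✓; to w=9.3 gives 9103 − 190×9.3 = 7336 → no gain ✓.
Lemon (own payoff 6451): to w=9.3 gives 9103 − 444×9.3 = 4973.8 → no gain ✓; to w=17.4 gives 11069 − 444×17.4 = 3343.4 → no gain ✓.
Average (own payoff 9103 − 310×9.3 = 6220): to w=0 gives 6451 → profitable ✗; to w=17.4 gives 11069 − 310×17.4 = 5675 → no gain ✓.
5 of the 6 constraints hold; not an equilibrium.

5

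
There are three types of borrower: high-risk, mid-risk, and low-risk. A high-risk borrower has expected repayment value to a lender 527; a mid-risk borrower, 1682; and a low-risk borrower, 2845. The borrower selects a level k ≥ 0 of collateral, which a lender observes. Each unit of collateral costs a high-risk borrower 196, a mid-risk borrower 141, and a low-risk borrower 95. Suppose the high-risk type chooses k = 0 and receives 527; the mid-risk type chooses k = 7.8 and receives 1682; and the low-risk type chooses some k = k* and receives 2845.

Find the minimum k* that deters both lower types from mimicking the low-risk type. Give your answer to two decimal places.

Mid-risk type (on-path payoff 1682 − 141×7.8 = 582.2) won't mimic when 582.2 ≥ 2845 − 141·k*, i.e. k* ≥ 16.05.
High-risk type (on-path payoff 527) won't mimic when 527 ≥ 2845 − 196·k*, i.e. k* ≥ 11.83.
Both must hold, so k* = max(11.83, 16.05) = 16.05. The mid-risk type's constraint binds.

16.05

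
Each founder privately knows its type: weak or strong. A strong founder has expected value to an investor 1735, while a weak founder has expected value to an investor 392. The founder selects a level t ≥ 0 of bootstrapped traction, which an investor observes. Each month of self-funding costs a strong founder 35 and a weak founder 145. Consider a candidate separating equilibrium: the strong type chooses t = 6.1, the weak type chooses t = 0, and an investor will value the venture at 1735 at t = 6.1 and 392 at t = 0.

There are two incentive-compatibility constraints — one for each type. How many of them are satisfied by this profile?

Strong type: signal → 1735 − 35 × 6.1 = 1521.5; deviate to 0 → 392. IC holds (1521.5 ≥ 392).
Weak type: stay at 0 → 392; mimic → 1735 − 145 × 6.1 = 850.5. IC fails (392 < 850.5).
1 of 2 constraints hold, so this profile is not an equilibrium.

1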